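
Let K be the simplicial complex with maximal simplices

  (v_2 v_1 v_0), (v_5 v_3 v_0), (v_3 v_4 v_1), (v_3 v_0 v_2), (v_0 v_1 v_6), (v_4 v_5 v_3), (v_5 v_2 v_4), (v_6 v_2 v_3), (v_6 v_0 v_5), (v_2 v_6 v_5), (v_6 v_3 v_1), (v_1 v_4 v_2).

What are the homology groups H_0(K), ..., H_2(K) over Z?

Fix the vertex order v_0 < v_1 < v_2 < v_3 < v_4 < v_5 < v_6 and write every simplex with vertices in increasing order. Then dim K = 2 and the simplices of K are:

  0-simplices (7): [v_0], [v_1], [v_2], [v_3], [v_4], [v_5], [v_6]
  1-simplices (18): (18 of them)
  2-simplices (12): (12 of them)

Hence C_0 ≅ Z^7, C_1 ≅ Z^18, C_2 ≅ Z^12.

Boundary ∂_1: C_1 → C_0 is given by ∂[p,q] = [q] − [p]. For instance
  ∂[v_1,v_6] = [v_6] − [v_1].
As a 7×18 matrix over Z this has rank 6, with invariant factors (1,1,1,1,1,1).

∂_2: C_2 → C_1 sends each 2-simplex [p,q,r] to [q,r] − [p,r] + [p,q]. For instance
  ∂[v_2,v_5,v_6] = [v_5,v_6] − [v_2,v_6] + [v_2,v_5],
  ∂[v_0,v_1,v_6] = [v_1,v_6] − [v_0,v_6] + [v_0,v_1].
As a 18×12 matrix over Z this has rank 12, with invariant factors (1,1,1,1,1,1,1,1,1,1,1,2).

Computing H_k = (kernel of ∂_k) / (image of ∂_{k+1}):

  H_0: rank C_0 − rank ∂_1 = 7 − 6 = 1, and the invariant factors of ∂_1 are all 1, so H_0 = Z.
  H_1: rank ker ∂_1 − rank ∂_2 = (18 − 6) − 12 = 0, and ∂_2 has invariant factor 2 > 1, so H_1 = Z/2Z.
  H_2: rank ker ∂_2 − rank ∂_3 = (12 − 12) − 0 = 0, and there is no ∂_3, so H_2 = 0.

As a check, the Euler characteristic is 7 − 18 + 12 = 1, which agrees with 1 − 0 + 0 = 1.

H_0 ≅ Z,  H_1 ≅ Z/2Z,  H_2 = 0.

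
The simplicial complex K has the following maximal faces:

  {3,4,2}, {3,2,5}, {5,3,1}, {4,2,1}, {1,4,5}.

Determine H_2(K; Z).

K has 5 vertices, 10 edges, 5 triangles.
rank ∂_2 = 5, rank ∂_3 = 0 ⇒ b_2 = 5 − 5 − 0 = 0. So H_2 = 0.

H_2 ≅ 0.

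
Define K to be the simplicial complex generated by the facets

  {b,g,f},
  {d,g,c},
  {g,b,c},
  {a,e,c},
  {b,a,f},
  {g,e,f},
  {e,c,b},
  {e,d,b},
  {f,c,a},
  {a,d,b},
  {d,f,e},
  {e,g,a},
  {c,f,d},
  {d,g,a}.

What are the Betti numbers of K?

b_0 = 1, b_1 = 2, b_2 = 1.

Fix the vertex order a < b < c < d < e < f < g and write every simplex with vertices in increasing order. Then dim K = 2 and the simplices of K are:

  0-simplices (7): a, b, c, d, e, f, g
  1-simplices (21): ab, ac, ad, ae, af, ag, bc, bd, be, bf, bg, cd, ce, cf, cg, de, df, dg, ef, eg, fg
  2-simplices (14): abd, abf, ace, acf, adg, aeg, bce, bcg, bde, bfg, cdf, cdg, def, efg

Hence C_0 ≅ Z^7, C_1 ≅ Z^21, C_2 ≅ Z^14.

∂_1: C_1 → C_0 maps an edge to its endpoints' difference, ∂[p,q] = q − p. For instance
  ∂ag = g − a.
The resulting 7×21 matrix has rank 6, and its Smith normal form has invariant factors (1,1,1,1,1,1).

The boundary map ∂_2: C_2 → C_1 acts by ∂[p,q,r] = [q,r] − [p,r] + [p,q]. For instance
  ∂abd = bd − ad + ab,
  ∂bcg = cg − bg + bc.
This gives a 21×14 integer matrix of rank 13; reducing to Smith normal form yields diagonal entries (1,1,1,1,1,1,1,1,1,1,1,1,1).

Reading off H_k = ker ∂_k / im ∂_{k+1}:

  H_0: rank C_0 − rank ∂_1 = 7 − 6 = 1, and the invariant factors of ∂_1 are all 1, so H_0 = Z.
  H_1: rank ker ∂_1 − rank ∂_2 = (21 − 6) − 13 = 2, and the invariant factors of ∂_2 are all 1, so H_1 = Z^2.
  H_2: rank ker ∂_2 − rank ∂_3 = (14 − 13) − 0 = 1, and there is no ∂_3, so H_2 = Z.

As a check, the Euler characteristic is 7 − 21 + 14 = 0, which agrees with 1 − 2 + 1 = 0.
(K is a triangulation of the torus T^2.)

Hence the Betti numbers are b_0 = 1, b_1 = 2, b_2 = 1.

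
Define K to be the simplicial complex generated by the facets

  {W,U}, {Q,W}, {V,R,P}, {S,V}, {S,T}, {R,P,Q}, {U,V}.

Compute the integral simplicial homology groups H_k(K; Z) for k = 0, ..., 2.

H_0 ≅ Z,  H_1 ≅ Z,  H_2 = 0.

Order the vertices as P < Q < R < S < T < U < V < W. Listing each simplex with vertices in this order, K has dimension 2 with simplices:

  0-simplices (8): P, Q, R, S, T, U, V, W
  1-simplices (10): PQ, PR, PV, QR, QW, RV, ST, SV, UV, UW
  2-simplices (2): PQR, PRV

Hence C_0 ≅ Z^8, C_1 ≅ Z^10, C_2 ≅ Z^2.

Boundary ∂_1: C_1 → C_0 is given by ∂[p,q] = [q] − [p]. For instance
  ∂PV = V − P.
The resulting 8×10 matrix has rank 7, and its Smith normal form has invariant factors (1,1,1,1,1,1,1).

∂_2: C_2 → C_1 maps a triangle to the signed sum of its edges. For instance
  ∂PQR = QR − PR + PQ,
  ∂PRV = RV − PV + PR.
The resulting 10×2 matrix has rank 2, and its Smith normal form has invariant factors (1,1).

Computing H_k = (kernel of ∂_k) / (image of ∂_{k+1}):

  H_0: rank C_0 − rank ∂_1 = 8 − 7 = 1, and the invariant factors of ∂_1 are all 1, so H_0 = Z.
  H_1: rank ker ∂_1 − rank ∂_2 = (10 − 7) − 2 = 1, and the invariant factors of ∂_2 are all 1, so H_1 = Z.
  H_2: rank ker ∂_2 − rank ∂_3 = (2 − 2) − 0 = 0, and there is no ∂_3, so H_2 = 0.

As a check, the Euler characteristic is 8 − 10 + 2 = 0, which agrees with 1 − 1 + 0 = 0.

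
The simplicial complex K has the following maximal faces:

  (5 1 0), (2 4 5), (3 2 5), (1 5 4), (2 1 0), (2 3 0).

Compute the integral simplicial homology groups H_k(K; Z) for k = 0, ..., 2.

Take the total order 0 < 1 < 2 < 3 < 4 < 5 on the vertex set. Then K (dimension 2) consists of the simplices:

  0-simplices (6): [0], [1], [2], [3], [4], [5]
  1-simplices (12): [0,1], [0,2], [0,3], [0,5], [1,2], [1,4], [1,5], [2,3], [2,4], [2,5], [3,5], [4,5]
  2-simplices (6): [0,1,2], [0,1,5], [0,2,3], [1,4,5], [2,3,5], [2,4,5]

Hence C_0 ≅ Z^6, C_1 ≅ Z^12, C_2 ≅ Z^6.

Boundary ∂_1: C_1 → C_0 sends each edge [p,q] (with p < q) to q − p. For instance
  ∂[2,3] = [3] − [2].
As a 6×12 matrix over Z this has rank 5, with invariant factors (1,1,1,1,1).

The boundary map ∂_2: C_2 → C_1 maps a triangle to the signed sum of its edges. For instance
  ∂[0,2,3] = [2,3] − [0,3] + [0,2],
  ∂[2,4,5] = [4,5] − [2,5] + [2,4].
As a 12×6 matrix over Z this has rank 6, with invariant factors (1,1,1,1,1,1).

Reading off H_k = ker ∂_k / im ∂_{k+1}:

  H_0: rank C_0 − rank ∂_1 = 6 − 5 = 1, and the invariant factors of ∂_1 are all 1, so H_0 ≅ Z.
  H_1: rank ker ∂_1 − rank ∂_2 = (12 − 5) − 6 = 1, and the invariant factors of ∂_2 are all 1, so H_1 ≅ Z.
  H_2: rank ker ∂_2 − rank ∂_3 = (6 − 6) − 0 = 0, and there is no ∂_3, so H_2 ≅ 0.

(K is a triangulation of the cylinder S^1 x I.)

H_0 = Z,  H_1 = Z,  H_2 = 0.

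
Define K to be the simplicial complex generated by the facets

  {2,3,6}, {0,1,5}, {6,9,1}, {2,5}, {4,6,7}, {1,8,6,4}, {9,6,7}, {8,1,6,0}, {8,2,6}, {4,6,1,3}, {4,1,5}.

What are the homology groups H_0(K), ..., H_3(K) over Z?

Order the vertices as 0 < 1 < 2 < 3 < 4 < 5 < 6 < 7 < 8 < 9. Listing each simplex with vertices in this order, K has dimension 3 with simplices:

  0-simplices (10): [0], [1], [2], [3], [4], [5], [6], [7], [8], [9]
  1-simplices (24): (24 of them)
  2-simplices (17): [0,1,5], [0,1,6], [0,1,8], [0,6,8], [1,3,4], [1,3,6], [1,4,5], [1,4,6], [1,4,8], [1,6,8], [1,6,9], [2,3,6], [2,6,8], [3,4,6], [4,6,7], [4,6,8], [6,7,9]
  3-simplices (3): [0,1,6,8], [1,3,4,6], [1,4,6,8]

giving chain groups C_0 ≅ Z^10, C_1 ≅ Z^24, C_2 ≅ Z^17, C_3 ≅ Z^3.

Boundary ∂_1: C_1 → C_0 sends each edge [p,q] (with p < q) to q − p. For instance
  ∂[4,6] = [6] − [4].
The 10×24 boundary matrix has rank 9 and Smith normal form diag(1,1,1,1,1,1,1,1,1).

The boundary map ∂_2: C_2 → C_1 maps a triangle to the signed sum of its edges. For instance
  ∂[1,4,8] = [4,8] − [1,8] + [1,4],
  ∂[1,6,9] = [6,9] − [1,9] + [1,6].
The 24×17 boundary matrix has rank 14 and Smith normal form diag(1,1,1,1,1,1,1,1,1,1,1,1,1,1).

∂_3: C_3 → C_2 sends each 3-simplex σ to the alternating sum Σ_i (−1)^i (σ with its i-th vertex removed). For instance
  ∂[1,4,6,8] = [4,6,8] − [1,6,8] + [1,4,8] − [1,4,6],
  ∂[0,1,6,8] = [1,6,8] − [0,6,8] + [0,1,8] − [0,1,6].
As a 17×3 matrix over Z this has rank 3, with invariant factors (1,1,1).

Computing H_k = (kernel of ∂_k) / (image of ∂_{k+1}):

  H_0: rank C_0 − rank ∂_1 = 10 − 9 = 1, and the invariant factors of ∂_1 are all 1, so H_0 = Z.
  H_1: rank ker ∂_1 − rank ∂_2 = (24 − 9) − 14 = 1, and the invariant factors of ∂_2 are all 1, so H_1 = Z.
  H_2: rank ker ∂_2 − rank ∂_3 = (17 − 14) − 3 = 0, and the invariant factors of ∂_3 are all 1, so H_2 = 0.
  H_3: rank ker ∂_3 − rank ∂_4 = (3 − 3) − 0 = 0, and there is no ∂_4, so H_3 = 0.

H_0 ≅ Z,  H_1 ≅ Z,  H_2 = 0,  H_3 = 0.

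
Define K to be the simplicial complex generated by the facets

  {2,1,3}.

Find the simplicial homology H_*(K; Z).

K has 3 vertices, 3 edges, 1 triangle.
rank ∂_0 = 0, rank ∂_1 = 2 ⇒ b_0 = 3 − 0 − 2 = 1; all invariant factors of ∂_1 are 1 so no torsion. So H_0 ≅ Z.
rank ∂_1 = 2, rank ∂_2 = 1 ⇒ b_1 = 3 − 2 − 1 = 0; all invariant factors of ∂_2 are 1 so no torsion. So H_1 ≅ 0.
rank ∂_2 = 1, rank ∂_3 = 0 ⇒ b_2 = 1 − 1 − 0 = 0. So H_2 ≅ 0.

H_0 ≅ Z,  H_1 = 0,  H_2 = 0.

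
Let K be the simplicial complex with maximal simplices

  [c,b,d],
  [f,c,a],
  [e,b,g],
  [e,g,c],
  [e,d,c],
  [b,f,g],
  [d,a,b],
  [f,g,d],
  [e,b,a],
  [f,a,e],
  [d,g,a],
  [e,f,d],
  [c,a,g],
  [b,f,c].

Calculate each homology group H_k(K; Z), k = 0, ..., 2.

Fix the vertex order a < b < c < d < e < f < g and write every simplex with vertices in increasing order. Then dim K = 2 and the simplices of K are:

  0-simplices (7): a, b, c, d, e, f, g
  1-simplices (21): ab, ac, ad, ae, af, ag, bc, bd, be, bf, bg, cd, ce, cf, cg, de, df, dg, ef, eg, fg
  2-simplices (14): abd, abe, acf, acg, adg, aef, bcd, bcf, beg, bfg, cde, ceg, def, dfg

giving chain groups C_0 ≅ Z^7, C_1 ≅ Z^21, C_2 ≅ Z^14.

∂_1: C_1 → C_0 is given by ∂[p,q] = [q] − [p].
The resulting 7×21 matrix has rank 6, and its Smith normal form has invariant factors (1,1,1,1,1,1).

The boundary map ∂_2: C_2 → C_1 sends each 2-simplex [p,q,r] to [q,r] − [p,r] + [p,q]. For instance
  ∂bcd = cd − bd + bc,
  ∂aef = ef − af + ae.
The 21×14 boundary matrix has rank 13 and Smith normal form diag(1,1,1,1,1,1,1,1,1,1,1,1,1).

Reading off H_k = ker ∂_k / im ∂_{k+1}:

  H_0: rank C_0 − rank ∂_1 = 7 − 6 = 1, and the invariant factors of ∂_1 are all 1, so H_0 ≅ Z.
  H_1: rank ker ∂_1 − rank ∂_2 = (21 − 6) − 13 = 2, and the invariant factors of ∂_2 are all 1, so H_1 ≅ Z^2.
  H_2: rank ker ∂_2 − rank ∂_3 = (14 − 13) − 0 = 1, and there is no ∂_3, so H_2 ≅ Z.

H_0 = Z,  H_1 = Z^2,  H_2 = Z.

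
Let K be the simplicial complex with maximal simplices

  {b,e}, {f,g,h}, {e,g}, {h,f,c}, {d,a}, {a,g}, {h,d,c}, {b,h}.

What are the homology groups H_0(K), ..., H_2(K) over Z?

Fix the vertex order a < b < c < d < e < f < g < h and write every simplex with vertices in increasing order. Then dim K = 2 and the simplices of K are:

  0-simplices (8): a, b, c, d, e, f, g, h
  1-simplices (12): ad, ag, be, bh, cd, cf, ch, dh, eg, fg, fh, gh
  2-simplices (3): cdh, cfh, fgh

so the chain groups are C_0 ≅ Z^8, C_1 ≅ Z^12, C_2 ≅ Z^3.

Boundary ∂_1: C_1 → C_0 maps an edge to its endpoints' difference, ∂[p,q] = q − p. For instance
  ∂cf = f − c.
The 8×12 boundary matrix has rank 7 and Smith normal form diag(1,1,1,1,1,1,1).

∂_2: C_2 → C_1 maps a triangle to the signed sum of its edges. For instance
  ∂cfh = fh − ch + cf,
  ∂fgh = gh − fh + fg.
The 12×3 boundary matrix has rank 3 and Smith normal form diag(1,1,1).

From H_k ≅ ker(∂_k) / im(∂_{k+1}) we obtain:

  H_0: rank C_0 − rank ∂_1 = 8 − 7 = 1, and the invariant factors of ∂_1 are all 1, so H_0 = Z.
  H_1: rank ker ∂_1 − rank ∂_2 = (12 − 7) − 3 = 2, and the invariant factors of ∂_2 are all 1, so H_1 = Z^2.
  H_2: rank ker ∂_2 − rank ∂_3 = (3 − 3) − 0 = 0, and there is no ∂_3, so H_2 = 0.

H_0 = Z,  H_1 = Z^2,  H_2 = 0.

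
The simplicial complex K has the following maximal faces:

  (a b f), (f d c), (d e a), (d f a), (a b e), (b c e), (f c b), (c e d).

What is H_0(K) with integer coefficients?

Take the total order a < b < c < d < e < f on the vertex set. Then K (dimension 2) consists of the simplices:

  0-simplices (6): a, b, c, d, e, f
  1-simplices (12): ab, ad, ae, af, bc, be, bf, cd, ce, cf, de, df
  2-simplices (8): abe, abf, ade, adf, bce, bcf, cde, cdf

giving chain groups C_0 ≅ Z^6, C_1 ≅ Z^12, C_2 ≅ Z^8.

The boundary map ∂_1: C_1 → C_0 sends each edge [p,q] (with p < q) to q − p.
The resulting 6×12 matrix has rank 5, and its Smith normal form has invariant factors (1,1,1,1,1).

The boundary map ∂_2: C_2 → C_1 sends each 2-simplex [p,q,r] to [q,r] − [p,r] + [p,q]. For instance
  ∂cde = de − ce + cd,
  ∂abf = bf − af + ab.
The 12×8 boundary matrix has rank 7 and Smith normal form diag(1,1,1,1,1,1,1).

From H_k ≅ ker(∂_k) / im(∂_{k+1}) we obtain:

  H_0: rank C_0 − rank ∂_1 = 6 − 5 = 1, and the invariant factors of ∂_1 are all 1, so H_0 = Z.

H_0 = Z.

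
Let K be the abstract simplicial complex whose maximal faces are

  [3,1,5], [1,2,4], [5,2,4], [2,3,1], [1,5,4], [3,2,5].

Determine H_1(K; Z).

K has 5 vertices, 9 edges, 6 triangles.
rank ∂_1 = 4, rank ∂_2 = 5 ⇒ b_1 = 9 − 4 − 5 = 0; all invariant factors of ∂_2 are 1 so no torsion. So H_1 ≅ 0.

H_1 ≅ 0.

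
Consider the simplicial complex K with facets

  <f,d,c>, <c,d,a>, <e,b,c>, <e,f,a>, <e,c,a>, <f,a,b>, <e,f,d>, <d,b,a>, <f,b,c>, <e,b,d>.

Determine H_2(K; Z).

H_2 ≅ 0.

Take the total order a < b < c < d < e < f on the vertex set. Then K (dimension 2) consists of the simplices:

  0-simplices (6): a, b, c, d, e, f
  1-simplices (15): ab, ac, ad, ae, af, bc, bd, be, bf, cd, ce, cf, de, df, ef
  2-simplices (10): abd, abf, acd, ace, aef, bce, bcf, bde, cdf, def

Hence C_0 ≅ Z^6, C_1 ≅ Z^15, C_2 ≅ Z^10.

Boundary ∂_1: C_1 → C_0 is given by ∂[p,q] = [q] − [p].
The 6×15 boundary matrix has rank 5 and Smith normal form diag(1,1,1,1,1).

Boundary ∂_2: C_2 → C_1 sends each 2-simplex [p,q,r] to [q,r] − [p,r] + [p,q]. For instance
  ∂bce = ce − be + bc,
  ∂abd = bd − ad + ab.
The 15×10 boundary matrix has rank 10 and Smith normal form diag(1,1,1,1,1,1,1,1,1,2).

Computing H_k = (kernel of ∂_k) / (image of ∂_{k+1}):

  H_2: rank ker ∂_2 − rank ∂_3 = (10 − 10) − 0 = 0, and there is no ∂_3, so H_2 = 0.

(K is a triangulation of the real projective plane RP^2.)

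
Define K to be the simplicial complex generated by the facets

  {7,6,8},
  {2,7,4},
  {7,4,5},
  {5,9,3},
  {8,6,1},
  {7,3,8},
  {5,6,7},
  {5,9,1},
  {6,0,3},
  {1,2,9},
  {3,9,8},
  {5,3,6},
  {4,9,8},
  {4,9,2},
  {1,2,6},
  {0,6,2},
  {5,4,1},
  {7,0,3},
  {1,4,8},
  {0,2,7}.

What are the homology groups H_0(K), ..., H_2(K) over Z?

Take the total order 0 < 1 < 2 < 3 < 4 < 5 < 6 < 7 < 8 < 9 on the vertex set. Then K (dimension 2) consists of the simplices:

  0-simplices (10): [0], [1], [2], [3], [4], [5], [6], [7], [8], [9]
  1-simplices (30): (30 of them)
  2-simplices (20): (20 of them)

giving chain groups C_0 ≅ Z^10, C_1 ≅ Z^30, C_2 ≅ Z^20.

∂_1: C_1 → C_0 maps an edge to its endpoints' difference, ∂[p,q] = q − p.
As a 10×30 matrix over Z this has rank 9, with invariant factors (1,1,1,1,1,1,1,1,1).

∂_2: C_2 → C_1 sends each 2-simplex [p,q,r] to [q,r] − [p,r] + [p,q]. For instance
  ∂[0,2,6] = [2,6] − [0,6] + [0,2],
  ∂[1,2,6] = [2,6] − [1,6] + [1,2].
This gives a 30×20 integer matrix of rank 20; reducing to Smith normal form yields diagonal entries (1,1,1,1,1,1,1,1,1,1,1,1,1,1,1,1,1,1,1,2).

From H_k ≅ ker(∂_k) / im(∂_{k+1}) we obtain:

  H_0: rank C_0 − rank ∂_1 = 10 − 9 = 1, and the invariant factors of ∂_1 are all 1, so H_0 = Z.
  H_1: rank ker ∂_1 − rank ∂_2 = (30 − 9) − 20 = 1, and ∂_2 has invariant factor 2 > 1, so H_1 = Z ⊕ Z/2.
  H_2: rank ker ∂_2 − rank ∂_3 = (20 − 20) − 0 = 0, and there is no ∂_3, so H_2 = 0.

As a check, the Euler characteristic is 10 − 30 + 20 = 0, which agrees with 1 − 1 + 0 = 0.

H_0 ≅ Z,  H_1 ≅ Z ⊕ Z/2,  H_2 = 0.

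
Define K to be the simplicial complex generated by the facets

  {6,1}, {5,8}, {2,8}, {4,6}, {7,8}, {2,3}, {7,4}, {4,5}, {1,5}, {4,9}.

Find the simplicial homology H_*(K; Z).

H_0 ≅ Z,  H_1 ≅ Z^2.

We work with the vertex ordering 1 < 2 < 3 < 4 < 5 < 6 < 7 < 8 < 9. The simplices of K, each written with vertices in increasing order, are:

  0-simplices (9): [1], [2], [3], [4], [5], [6], [7], [8], [9]
  1-simplices (10): [1,5], [1,6], [2,3], [2,8], [4,5], [4,6], [4,7], [4,9], [5,8], [7,8]

giving chain groups C_0 ≅ Z^9, C_1 ≅ Z^10.

Boundary ∂_1: C_1 → C_0 sends each edge [p,q] (with p < q) to q − p. For instance
  ∂[5,8] = [8] − [5].
The resulting 9×10 matrix has rank 8, and its Smith normal form has invariant factors (1,1,1,1,1,1,1,1).

Reading off H_k = ker ∂_k / im ∂_{k+1}:

  H_0: rank C_0 − rank ∂_1 = 9 − 8 = 1, and the invariant factors of ∂_1 are all 1, so H_0 = Z.
  H_1: rank ker ∂_1 − rank ∂_2 = (10 − 8) − 0 = 2, and there is no ∂_2, so H_1 = Z^2.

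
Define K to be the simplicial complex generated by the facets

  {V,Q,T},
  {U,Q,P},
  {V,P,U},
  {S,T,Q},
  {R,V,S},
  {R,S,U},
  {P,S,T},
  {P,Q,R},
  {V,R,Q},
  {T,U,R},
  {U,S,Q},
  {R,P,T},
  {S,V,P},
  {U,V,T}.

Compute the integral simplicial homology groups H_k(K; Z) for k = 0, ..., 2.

H_0 ≅ Z,  H_1 ≅ Z^2,  H_2 ≅ Z.

Fix the vertex order P < Q < R < S < T < U < V and write every simplex with vertices in increasing order. Then dim K = 2 and the simplices of K are:

  0-simplices (7): P, Q, R, S, T, U, V
  1-simplices (21): PQ, PR, PS, PT, PU, PV, QR, QS, QT, QU, QV, RS, RT, RU, RV, ST, SU, SV, TU, TV, UV
  2-simplices (14): PQR, PQU, PRT, PST, PSV, PUV, QRV, QST, QSU, QTV, RSU, RSV, RTU, TUV

Hence C_0 ≅ Z^7, C_1 ≅ Z^21, C_2 ≅ Z^14.

∂_1: C_1 → C_0 sends each edge [p,q] (with p < q) to q − p.
The 7×21 boundary matrix has rank 6 and Smith normal form diag(1,1,1,1,1,1).

Boundary ∂_2: C_2 → C_1 maps a triangle to the signed sum of its edges. For instance
  ∂QST = ST − QT + QS,
  ∂PUV = UV − PV + PU.
The 21×14 boundary matrix has rank 13 and Smith normal form diag(1,1,1,1,1,1,1,1,1,1,1,1,1).

Now H_k = ker ∂_k / im ∂_{k+1}, so:

  H_0: rank C_0 − rank ∂_1 = 7 − 6 = 1, and the invariant factors of ∂_1 are all 1, so H_0 = Z.
  H_1: rank ker ∂_1 − rank ∂_2 = (21 − 6) − 13 = 2, and the invariant factors of ∂_2 are all 1, so H_1 = Z^2.
  H_2: rank ker ∂_2 − rank ∂_3 = (14 − 13) − 0 = 1, and there is no ∂_3, so H_2 = Z.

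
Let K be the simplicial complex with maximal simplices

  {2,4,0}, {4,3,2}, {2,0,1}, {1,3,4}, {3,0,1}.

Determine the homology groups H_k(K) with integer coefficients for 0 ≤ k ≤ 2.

H_0 ≅ Z,  H_1 ≅ Z,  H_2 = 0.

Order the vertices as 0 < 1 < 2 < 3 < 4. Listing each simplex with vertices in this order, K has dimension 2 with simplices:

  0-simplices (5): [0], [1], [2], [3], [4]
  1-simplices (10): [0,1], [0,2], [0,3], [0,4], [1,2], [1,3], [1,4], [2,3], [2,4], [3,4]
  2-simplices (5): [0,1,2], [0,1,3], [0,2,4], [1,3,4], [2,3,4]

Hence C_0 ≅ Z^5, C_1 ≅ Z^10, C_2 ≅ Z^5.

Boundary ∂_1: C_1 → C_0 is given by ∂[p,q] = [q] − [p]. For instance
  ∂[1,3] = [3] − [1].
The resulting 5×10 matrix has rank 4, and its Smith normal form has invariant factors (1,1,1,1).

∂_2: C_2 → C_1 acts by ∂[p,q,r] = [q,r] − [p,r] + [p,q]. For instance
  ∂[0,1,2] = [1,2] − [0,2] + [0,1],
  ∂[2,3,4] = [3,4] − [2,4] + [2,3].
The 10×5 boundary matrix has rank 5 and Smith normal form diag(1,1,1,1,1).

From H_k ≅ ker(∂_k) / im(∂_{k+1}) we obtain:

  H_0: rank C_0 − rank ∂_1 = 5 − 4 = 1, and the invariant factors of ∂_1 are all 1, so H_0 ≅ Z.
  H_1: rank ker ∂_1 − rank ∂_2 = (10 − 4) − 5 = 1, and the invariant factors of ∂_2 are all 1, so H_1 ≅ Z.
  H_2: rank ker ∂_2 − rank ∂_3 = (5 − 5) − 0 = 0, and there is no ∂_3, so H_2 ≅ 0.

As a check, the Euler characteristic is 5 − 10 + 5 = 0, which agrees with 1 − 1 + 0 = 0.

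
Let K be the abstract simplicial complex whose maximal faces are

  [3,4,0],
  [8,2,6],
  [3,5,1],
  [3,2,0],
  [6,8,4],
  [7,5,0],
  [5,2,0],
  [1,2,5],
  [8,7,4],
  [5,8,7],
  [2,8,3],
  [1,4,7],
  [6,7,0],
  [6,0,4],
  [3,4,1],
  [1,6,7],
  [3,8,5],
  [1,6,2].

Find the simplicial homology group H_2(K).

H_2 ≅ 0.

We work with the vertex ordering 0 < 1 < 2 < 3 < 4 < 5 < 6 < 7 < 8. The simplices of K, each written with vertices in increasing order, are:

  0-simplices (9): [0], [1], [2], [3], [4], [5], [6], [7], [8]
  1-simplices (27): (27 of them)
  2-simplices (18): [0,2,3], [0,2,5], [0,3,4], [0,4,6], [0,5,7], [0,6,7], [1,2,5], [1,2,6], [1,3,4], [1,3,5], [1,4,7], [1,6,7], [2,3,8], [2,6,8], [3,5,8], [4,6,8], [4,7,8], [5,7,8]

so the chain groups are C_0 ≅ Z^9, C_1 ≅ Z^27, C_2 ≅ Z^18.

Boundary ∂_1: C_1 → C_0 is given by ∂[p,q] = [q] − [p]. For instance
  ∂[3,8] = [8] − [3].
The 9×27 boundary matrix has rank 8 and Smith normal form diag(1,1,1,1,1,1,1,1).

∂_2: C_2 → C_1 sends each 2-simplex [p,q,r] to [q,r] − [p,r] + [p,q]. For instance
  ∂[3,5,8] = [5,8] − [3,8] + [3,5],
  ∂[1,3,4] = [3,4] − [1,4] + [1,3].
This gives a 27×18 integer matrix of rank 18; reducing to Smith normal form yields diagonal entries (1,1,1,1,1,1,1,1,1,1,1,1,1,1,1,1,1,2).

From H_k ≅ ker(∂_k) / im(∂_{k+1}) we obtain:

  H_2: rank ker ∂_2 − rank ∂_3 = (18 − 18) − 0 = 0, and there is no ∂_3, so H_2 = 0.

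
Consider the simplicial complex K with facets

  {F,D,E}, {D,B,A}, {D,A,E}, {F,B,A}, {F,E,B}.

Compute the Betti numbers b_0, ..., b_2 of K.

Order the vertices as A < B < D < E < F. Listing each simplex with vertices in this order, K has dimension 2 with simplices:

  0-simplices (5): A, B, D, E, F
  1-simplices (10): AB, AD, AE, AF, BD, BE, BF, DE, DF, EF
  2-simplices (5): ABD, ABF, ADE, BEF, DEF

Hence C_0 ≅ Z^5, C_1 ≅ Z^10, C_2 ≅ Z^5.

Boundary ∂_1: C_1 → C_0 is given by ∂[p,q] = [q] − [p]. For instance
  ∂EF = F − E.
This gives a 5×10 integer matrix of rank 4; reducing to Smith normal form yields diagonal entries (1,1,1,1).

Boundary ∂_2: C_2 → C_1 sends each 2-simplex [p,q,r] to [q,r] − [p,r] + [p,q]. For instance
  ∂DEF = EF − DF + DE,
  ∂ADE = DE − AE + AD.
The resulting 10×5 matrix has rank 5, and its Smith normal form has invariant factors (1,1,1,1,1).

Computing H_k = (kernel of ∂_k) / (image of ∂_{k+1}):

  H_0: rank C_0 − rank ∂_1 = 5 − 4 = 1, and the invariant factors of ∂_1 are all 1, so H_0 = Z.
  H_1: rank ker ∂_1 − rank ∂_2 = (10 − 4) − 5 = 1, and the invariant factors of ∂_2 are all 1, so H_1 = Z.
  H_2: rank ker ∂_2 − rank ∂_3 = (5 − 5) − 0 = 0, and there is no ∂_3, so H_2 = 0.

(K is a triangulation of the Möbius band.)

Hence the Betti numbers are b_0 = 1, b_1 = 1, b_2 = 0.

b_0 = 1, b_1 = 1, b_2 = 0.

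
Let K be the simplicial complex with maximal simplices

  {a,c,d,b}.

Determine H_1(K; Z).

H_1 = 0.

We work with the vertex ordering a < b < c < d. The simplices of K, each written with vertices in increasing order, are:

  0-simplices (4): a, b, c, d
  1-simplices (6): ab, ac, ad, bc, bd, cd
  2-simplices (4): abc, abd, acd, bcd
  3-simplices (1): abcd

Hence C_0 ≅ Z^4, C_1 ≅ Z^6, C_2 ≅ Z^4, C_3 ≅ Z^1.

∂_1: C_1 → C_0 is given by ∂[p,q] = [q] − [p]. For instance
  ∂bd = d − b.
As a 4×6 matrix over Z this has rank 3, with invariant factors (1,1,1).

∂_2: C_2 → C_1 maps a triangle to the signed sum of its edges. For instance
  ∂acd = cd − ad + ac,
  ∂abc = bc − ac + ab.
As a 6×4 matrix over Z this has rank 3, with invariant factors (1,1,1).

∂_3: C_3 → C_2 sends each 3-simplex σ to the alternating sum Σ_i (−1)^i (σ with its i-th vertex removed). For instance
  ∂abcd = bcd − acd + abd − abc.
The 4×1 boundary matrix has rank 1 and Smith normal form diag(1).

Reading off H_k = ker ∂_k / im ∂_{k+1}:

  H_1: rank ker ∂_1 − rank ∂_2 = (6 − 3) − 3 = 0, and the invariant factors of ∂_2 are all 1, so H_1 = 0.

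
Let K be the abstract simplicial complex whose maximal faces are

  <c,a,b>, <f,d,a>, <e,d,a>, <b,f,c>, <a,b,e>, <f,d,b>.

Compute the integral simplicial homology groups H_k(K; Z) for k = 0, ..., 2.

K has 6 vertices, 12 edges, 6 triangles.
rank ∂_0 = 0, rank ∂_1 = 5 ⇒ b_0 = 6 − 0 − 5 = 1; all invariant factors of ∂_1 are 1 so no torsion. So H_0 = Z.
rank ∂_1 = 5, rank ∂_2 = 6 ⇒ b_1 = 12 − 5 − 6 = 1; all invariant factors of ∂_2 are 1 so no torsion. So H_1 = Z.
rank ∂_2 = 6, rank ∂_3 = 0 ⇒ b_2 = 6 − 6 − 0 = 0. So H_2 = 0.

H_0 = Z,  H_1 = Z,  H_2 = 0.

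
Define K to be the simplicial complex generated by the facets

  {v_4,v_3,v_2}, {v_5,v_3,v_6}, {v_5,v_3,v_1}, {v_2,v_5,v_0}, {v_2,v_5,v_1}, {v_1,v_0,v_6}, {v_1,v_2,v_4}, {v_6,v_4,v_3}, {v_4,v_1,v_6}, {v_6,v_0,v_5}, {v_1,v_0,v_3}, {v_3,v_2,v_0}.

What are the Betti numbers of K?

Fix the vertex order v_0 < v_1 < v_2 < v_3 < v_4 < v_5 < v_6 and write every simplex with vertices in increasing order. Then dim K = 2 and the simplices of K are:

  0-simplices (7): [v_0], [v_1], [v_2], [v_3], [v_4], [v_5], [v_6]
  1-simplices (18): (18 of them)
  2-simplices (12): (12 of them)

giving chain groups C_0 ≅ Z^7, C_1 ≅ Z^18, C_2 ≅ Z^12.

The boundary map ∂_1: C_1 → C_0 sends each edge [p,q] (with p < q) to q − p.
This gives a 7×18 integer matrix of rank 6; reducing to Smith normal form yields diagonal entries (1,1,1,1,1,1).

∂_2: C_2 → C_1 acts by ∂[p,q,r] = [q,r] − [p,r] + [p,q]. For instance
  ∂[v_0,v_5,v_6] = [v_5,v_6] − [v_0,v_6] + [v_0,v_5],
  ∂[v_0,v_2,v_5] = [v_2,v_5] − [v_0,v_5] + [v_0,v_2].
The resulting 18×12 matrix has rank 12, and its Smith normal form has invariant factors (1,1,1,1,1,1,1,1,1,1,1,2).

Computing H_k = (kernel of ∂_k) / (image of ∂_{k+1}):

  H_0: rank C_0 − rank ∂_1 = 7 − 6 = 1, and the invariant factors of ∂_1 are all 1, so H_0 ≅ Z.
  H_1: rank ker ∂_1 − rank ∂_2 = (18 − 6) − 12 = 0, and ∂_2 has invariant factor 2 > 1, so H_1 ≅ Z/2.
  H_2: rank ker ∂_2 − rank ∂_3 = (12 − 12) − 0 = 0, and there is no ∂_3, so H_2 ≅ 0.

Hence the Betti numbers are b_0 = 1, b_1 = 0, b_2 = 0.

b_0 = 1, b_1 = 0, b_2 = 0.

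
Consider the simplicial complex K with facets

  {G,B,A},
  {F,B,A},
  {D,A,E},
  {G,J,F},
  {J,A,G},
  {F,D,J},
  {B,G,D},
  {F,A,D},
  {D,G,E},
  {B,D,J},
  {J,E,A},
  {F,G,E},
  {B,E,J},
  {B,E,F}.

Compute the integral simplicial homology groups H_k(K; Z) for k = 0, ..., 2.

H_0 = Z,  H_1 = Z^2,  H_2 = Z.

Order the vertices as A < B < D < E < F < G < J. Listing each simplex with vertices in this order, K has dimension 2 with simplices:

  0-simplices (7): A, B, D, E, F, G, J
  1-simplices (21): AB, AD, AE, AF, AG, AJ, BD, BE, BF, BG, BJ, DE, DF, DG, DJ, EF, EG, EJ, FG, FJ, GJ
  2-simplices (14): ABF, ABG, ADE, ADF, AEJ, AGJ, BDG, BDJ, BEF, BEJ, DEG, DFJ, EFG, FGJ

so the chain groups are C_0 ≅ Z^7, C_1 ≅ Z^21, C_2 ≅ Z^14.

Boundary ∂_1: C_1 → C_0 sends each edge [p,q] (with p < q) to q − p. For instance
  ∂AB = B − A.
As a 7×21 matrix over Z this has rank 6, with invariant factors (1,1,1,1,1,1).

∂_2: C_2 → C_1 maps a triangle to the signed sum of its edges. For instance
  ∂ABF = BF − AF + AB,
  ∂AEJ = EJ − AJ + AE.
As a 21×14 matrix over Z this has rank 13, with invariant factors (1,1,1,1,1,1,1,1,1,1,1,1,1).

From H_k ≅ ker(∂_k) / im(∂_{k+1}) we obtain:

  H_0: rank C_0 − rank ∂_1 = 7 − 6 = 1, and the invariant factors of ∂_1 are all 1, so H_0 ≅ Z.
  H_1: rank ker ∂_1 − rank ∂_2 = (21 − 6) − 13 = 2, and the invariant factors of ∂_2 are all 1, so H_1 ≅ Z^2.
  H_2: rank ker ∂_2 − rank ∂_3 = (14 − 13) − 0 = 1, and there is no ∂_3, so H_2 ≅ Z.

As a check, the Euler characteristic is 7 − 21 + 14 = 0, which agrees with 1 − 2 + 1 = 0.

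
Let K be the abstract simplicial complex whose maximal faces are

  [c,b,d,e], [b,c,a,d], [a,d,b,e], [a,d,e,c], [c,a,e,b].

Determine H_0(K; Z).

H_0 ≅ Z.

Fix the vertex order a < b < c < d < e and write every simplex with vertices in increasing order. Then dim K = 3 and the simplices of K are:

  0-simplices (5): a, b, c, d, e
  1-simplices (10): ab, ac, ad, ae, bc, bd, be, cd, ce, de
  2-simplices (10): abc, abd, abe, acd, ace, ade, bcd, bce, bde, cde
  3-simplices (5): abcd, abce, abde, acde, bcde

Hence C_0 ≅ Z^5, C_1 ≅ Z^10, C_2 ≅ Z^10, C_3 ≅ Z^5.

Boundary ∂_1: C_1 → C_0 sends each edge [p,q] (with p < q) to q − p. For instance
  ∂cd = d − c.
As a 5×10 matrix over Z this has rank 4, with invariant factors (1,1,1,1).

The boundary map ∂_2: C_2 → C_1 maps a triangle to the signed sum of its edges. For instance
  ∂ace = ce − ae + ac,
  ∂acd = cd − ad + ac.
The resulting 10×10 matrix has rank 6, and its Smith normal form has invariant factors (1,1,1,1,1,1).

∂_3: C_3 → C_2 sends each 3-simplex σ to the alternating sum Σ_i (−1)^i (σ with its i-th vertex removed). For instance
  ∂abce = bce − ace + abe − abc,
  ∂bcde = cde − bde + bce − bcd.
The resulting 10×5 matrix has rank 4, and its Smith normal form has invariant factors (1,1,1,1).

Now H_k = ker ∂_k / im ∂_{k+1}, so:

  H_0: rank C_0 − rank ∂_1 = 5 − 4 = 1, and the invariant factors of ∂_1 are all 1, so H_0 ≅ Z.

(K is a triangulation of the 3-sphere S^3.)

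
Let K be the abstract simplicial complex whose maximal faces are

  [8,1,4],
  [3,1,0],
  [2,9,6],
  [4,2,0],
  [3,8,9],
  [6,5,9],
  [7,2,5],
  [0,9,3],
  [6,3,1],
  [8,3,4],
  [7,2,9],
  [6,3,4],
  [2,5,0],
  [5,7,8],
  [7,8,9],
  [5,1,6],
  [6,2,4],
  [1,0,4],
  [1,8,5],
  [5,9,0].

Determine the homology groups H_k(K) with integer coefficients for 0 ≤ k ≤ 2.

K has 10 vertices, 30 edges, 20 triangles.
rank ∂_0 = 0, rank ∂_1 = 9 ⇒ b_0 = 10 − 0 − 9 = 1; all invariant factors of ∂_1 are 1 so no torsion. So H_0 = Z.
rank ∂_1 = 9, rank ∂_2 = 20 ⇒ b_1 = 30 − 9 − 20 = 1; ∂_2 has invariant factor(s) [2] giving torsion. So H_1 = Z ⊕ Z/2.
rank ∂_2 = 20, rank ∂_3 = 0 ⇒ b_2 = 20 − 20 − 0 = 0. So H_2 = 0.

H_0 = Z,  H_1 = Z ⊕ Z/2,  H_2 = 0.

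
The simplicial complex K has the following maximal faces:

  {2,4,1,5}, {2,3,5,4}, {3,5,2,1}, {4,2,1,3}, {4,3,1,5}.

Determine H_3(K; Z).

We work with the vertex ordering 1 < 2 < 3 < 4 < 5. The simplices of K, each written with vertices in increasing order, are:

  0-simplices (5): [1], [2], [3], [4], [5]
  1-simplices (10): [1,2], [1,3], [1,4], [1,5], [2,3], [2,4], [2,5], [3,4], [3,5], [4,5]
  2-simplices (10): [1,2,3], [1,2,4], [1,2,5], [1,3,4], [1,3,5], [1,4,5], [2,3,4], [2,3,5], [2,4,5], [3,4,5]
  3-simplices (5): [1,2,3,4], [1,2,3,5], [1,2,4,5], [1,3,4,5], [2,3,4,5]

Hence C_0 ≅ Z^5, C_1 ≅ Z^10, C_2 ≅ Z^10, C_3 ≅ Z^5.

The boundary map ∂_1: C_1 → C_0 is given by ∂[p,q] = [q] − [p]. For instance
  ∂[1,2] = [2] − [1].
The resulting 5×10 matrix has rank 4, and its Smith normal form has invariant factors (1,1,1,1).

The boundary map ∂_2: C_2 → C_1 sends each 2-simplex [p,q,r] to [q,r] − [p,r] + [p,q]. For instance
  ∂[1,2,3] = [2,3] − [1,3] + [1,2],
  ∂[3,4,5] = [4,5] − [3,5] + [3,4].
The resulting 10×10 matrix has rank 6, and its Smith normal form has invariant factors (1,1,1,1,1,1).

Boundary ∂_3: C_3 → C_2 sends each 3-simplex σ to the alternating sum Σ_i (−1)^i (σ with its i-th vertex removed). For instance
  ∂[1,2,3,4] = [2,3,4] − [1,3,4] + [1,2,4] − [1,2,3],
  ∂[1,2,3,5] = [2,3,5] − [1,3,5] + [1,2,5] − [1,2,3].
The 10×5 boundary matrix has rank 4 and Smith normal form diag(1,1,1,1).

From H_k ≅ ker(∂_k) / im(∂_{k+1}) we obtain:

  H_3: rank ker ∂_3 − rank ∂_4 = (5 − 4) − 0 = 1, and there is no ∂_4, so H_3 ≅ Z.

H_3 ≅ Z.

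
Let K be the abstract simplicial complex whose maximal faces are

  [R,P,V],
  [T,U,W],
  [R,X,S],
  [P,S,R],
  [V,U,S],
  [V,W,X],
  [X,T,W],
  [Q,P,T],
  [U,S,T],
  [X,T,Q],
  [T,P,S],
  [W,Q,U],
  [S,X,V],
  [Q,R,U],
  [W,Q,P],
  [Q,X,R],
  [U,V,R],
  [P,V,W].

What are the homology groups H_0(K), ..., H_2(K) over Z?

H_0 ≅ Z,  H_1 ≅ Z ⊕ Z/2,  H_2 = 0.

K has 9 vertices, 27 edges, 18 triangles.
rank ∂_0 = 0, rank ∂_1 = 8 ⇒ b_0 = 9 − 0 − 8 = 1; all invariant factors of ∂_1 are 1 so no torsion. So H_0 ≅ Z.
rank ∂_1 = 8, rank ∂_2 = 18 ⇒ b_1 = 27 − 8 − 18 = 1; ∂_2 has invariant factor(s) [2] giving torsion. So H_1 ≅ Z ⊕ Z/2.
rank ∂_2 = 18, rank ∂_3 = 0 ⇒ b_2 = 18 − 18 − 0 = 0. So H_2 ≅ 0.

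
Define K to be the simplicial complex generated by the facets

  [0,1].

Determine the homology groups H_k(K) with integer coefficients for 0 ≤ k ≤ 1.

Take the total order 0 < 1 on the vertex set. Then K (dimension 1) consists of the simplices:

  0-simplices (2): [0], [1]
  1-simplices (1): [0,1]

Hence C_0 ≅ Z^2, C_1 ≅ Z^1.

Boundary ∂_1: C_1 → C_0 sends each edge [p,q] (with p < q) to q − p.
As a 2×1 matrix over Z this has rank 1, with invariant factors (1).

From H_k ≅ ker(∂_k) / im(∂_{k+1}) we obtain:

  H_0: rank C_0 − rank ∂_1 = 2 − 1 = 1, and the invariant factors of ∂_1 are all 1, so H_0 ≅ Z.
  H_1: rank ker ∂_1 − rank ∂_2 = (1 − 1) − 0 = 0, and there is no ∂_2, so H_1 ≅ 0.

As a check, the Euler characteristic is 2 − 1 = 1, which agrees with 1 − 0 = 1.

H_0 ≅ Z,  H_1 = 0.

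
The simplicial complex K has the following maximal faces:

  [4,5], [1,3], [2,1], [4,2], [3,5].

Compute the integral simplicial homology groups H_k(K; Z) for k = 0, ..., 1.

Take the total order 1 < 2 < 3 < 4 < 5 on the vertex set. Then K (dimension 1) consists of the simplices:

  0-simplices (5): [1], [2], [3], [4], [5]
  1-simplices (5): [1,2], [1,3], [2,4], [3,5], [4,5]

Hence C_0 ≅ Z^5, C_1 ≅ Z^5.

∂_1: C_1 → C_0 maps an edge to its endpoints' difference, ∂[p,q] = q − p. For instance
  ∂[3,5] = [5] − [3].
As a 5×5 matrix over Z this has rank 4, with invariant factors (1,1,1,1).

Computing H_k = (kernel of ∂_k) / (image of ∂_{k+1}):

  H_0: rank C_0 − rank ∂_1 = 5 − 4 = 1, and the invariant factors of ∂_1 are all 1, so H_0 ≅ Z.
  H_1: rank ker ∂_1 − rank ∂_2 = (5 − 4) − 0 = 1, and there is no ∂_2, so H_1 ≅ Z.

As a check, the Euler characteristic is 5 − 5 = 0, which agrees with 1 − 1 = 0.
(K is a triangulation of the circle S^1.)

H_0 ≅ Z,  H_1 ≅ Z.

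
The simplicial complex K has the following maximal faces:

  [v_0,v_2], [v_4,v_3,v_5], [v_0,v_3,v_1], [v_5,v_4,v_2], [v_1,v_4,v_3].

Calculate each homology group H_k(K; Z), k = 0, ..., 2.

H_0 = Z,  H_1 = Z,  H_2 = 0.

Take the total order v_0 < v_1 < v_2 < v_3 < v_4 < v_5 on the vertex set. Then K (dimension 2) consists of the simplices:

  0-simplices (6): [v_0], [v_1], [v_2], [v_3], [v_4], [v_5]
  1-simplices (10): [v_0,v_1], [v_0,v_2], [v_0,v_3], [v_1,v_3], [v_1,v_4], [v_2,v_4], [v_2,v_5], [v_3,v_4], [v_3,v_5], [v_4,v_5]
  2-simplices (4): [v_0,v_1,v_3], [v_1,v_3,v_4], [v_2,v_4,v_5], [v_3,v_4,v_5]

so the chain groups are C_0 ≅ Z^6, C_1 ≅ Z^10, C_2 ≅ Z^4.

The boundary map ∂_1: C_1 → C_0 maps an edge to its endpoints' difference, ∂[p,q] = q − p. For instance
  ∂[v_2,v_5] = [v_5] − [v_2].
The resulting 6×10 matrix has rank 5, and its Smith normal form has invariant factors (1,1,1,1,1).

Boundary ∂_2: C_2 → C_1 acts by ∂[p,q,r] = [q,r] − [p,r] + [p,q]. For instance
  ∂[v_3,v_4,v_5] = [v_4,v_5] − [v_3,v_5] + [v_3,v_4],
  ∂[v_1,v_3,v_4] = [v_3,v_4] − [v_1,v_4] + [v_1,v_3].
The resulting 10×4 matrix has rank 4, and its Smith normal form has invariant factors (1,1,1,1).

Computing H_k = (kernel of ∂_k) / (image of ∂_{k+1}):

  H_0: rank C_0 − rank ∂_1 = 6 − 5 = 1, and the invariant factors of ∂_1 are all 1, so H_0 = Z.
  H_1: rank ker ∂_1 − rank ∂_2 = (10 − 5) − 4 = 1, and the invariant factors of ∂_2 are all 1, so H_1 = Z.
  H_2: rank ker ∂_2 − rank ∂_3 = (4 − 4) − 0 = 0, and there is no ∂_3, so H_2 = 0.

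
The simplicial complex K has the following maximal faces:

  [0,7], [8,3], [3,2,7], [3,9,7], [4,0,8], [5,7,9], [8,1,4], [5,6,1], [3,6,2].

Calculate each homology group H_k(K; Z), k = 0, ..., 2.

H_0 ≅ Z,  H_1 ≅ Z^3,  H_2 = 0.

Take the total order 0 < 1 < 2 < 3 < 4 < 5 < 6 < 7 < 8 < 9 on the vertex set. Then K (dimension 2) consists of the simplices:

  0-simplices (10): [0], [1], [2], [3], [4], [5], [6], [7], [8], [9]
  1-simplices (19): [0,4], [0,7], [0,8], [1,4], [1,5], [1,6], [1,8], [2,3], [2,6], [2,7], [3,6], [3,7], [3,8], [3,9], [4,8], [5,6], [5,7], [5,9], [7,9]
  2-simplices (7): [0,4,8], [1,4,8], [1,5,6], [2,3,6], [2,3,7], [3,7,9], [5,7,9]

so the chain groups are C_0 ≅ Z^10, C_1 ≅ Z^19, C_2 ≅ Z^7.

∂_1: C_1 → C_0 sends each edge [p,q] (with p < q) to q − p. For instance
  ∂[0,4] = [4] − [0].
As a 10×19 matrix over Z this has rank 9, with invariant factors (1,1,1,1,1,1,1,1,1).

The boundary map ∂_2: C_2 → C_1 acts by ∂[p,q,r] = [q,r] − [p,r] + [p,q]. For instance
  ∂[3,7,9] = [7,9] − [3,9] + [3,7],
  ∂[2,3,7] = [3,7] − [2,7] + [2,3].
This gives a 19×7 integer matrix of rank 7; reducing to Smith normal form yields diagonal entries (1,1,1,1,1,1,1).

Computing H_k = (kernel of ∂_k) / (image of ∂_{k+1}):

  H_0: rank C_0 − rank ∂_1 = 10 − 9 = 1, and the invariant factors of ∂_1 are all 1, so H_0 = Z.
  H_1: rank ker ∂_1 − rank ∂_2 = (19 − 9) − 7 = 3, and the invariant factors of ∂_2 are all 1, so H_1 = Z^3.
  H_2: rank ker ∂_2 − rank ∂_3 = (7 − 7) − 0 = 0, and there is no ∂_3, so H_2 = 0.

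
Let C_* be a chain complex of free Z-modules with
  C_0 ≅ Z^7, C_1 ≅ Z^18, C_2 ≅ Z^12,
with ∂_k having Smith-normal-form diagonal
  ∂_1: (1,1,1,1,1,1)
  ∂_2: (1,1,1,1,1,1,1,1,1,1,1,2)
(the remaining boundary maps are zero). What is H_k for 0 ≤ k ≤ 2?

H_0: b_0 = 7 − 0 − 6 = 1; torsion from ∂_1 factors > 1: none. So H_0 = Z.
H_1: b_1 = 18 − 6 − 12 = 0; torsion from ∂_2 factors > 1: [2]. So H_1 = Z/2.
H_2: b_2 = 12 − 12 − 0 = 0; torsion from ∂_3 factors > 1: none. So H_2 = 0.

H_0 = Z,  H_1 = Z/2,  H_2 = 0.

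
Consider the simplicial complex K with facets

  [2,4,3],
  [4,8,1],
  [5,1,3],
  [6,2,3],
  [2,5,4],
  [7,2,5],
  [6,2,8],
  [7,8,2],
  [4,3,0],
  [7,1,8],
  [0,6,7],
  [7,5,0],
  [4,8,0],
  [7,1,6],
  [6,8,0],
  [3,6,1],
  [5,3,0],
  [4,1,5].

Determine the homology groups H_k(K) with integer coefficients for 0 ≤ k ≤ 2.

H_0 = Z,  H_1 = Z ⊕ Z/2,  H_2 = 0.

Fix the vertex order 0 < 1 < 2 < 3 < 4 < 5 < 6 < 7 < 8 and write every simplex with vertices in increasing order. Then dim K = 2 and the simplices of K are:

  0-simplices (9): [0], [1], [2], [3], [4], [5], [6], [7], [8]
  1-simplices (27): (27 of them)
  2-simplices (18): [0,3,4], [0,3,5], [0,4,8], [0,5,7], [0,6,7], [0,6,8], [1,3,5], [1,3,6], [1,4,5], [1,4,8], [1,6,7], [1,7,8], [2,3,4], [2,3,6], [2,4,5], [2,5,7], [2,6,8], [2,7,8]

giving chain groups C_0 ≅ Z^9, C_1 ≅ Z^27, C_2 ≅ Z^18.

The boundary map ∂_1: C_1 → C_0 sends each edge [p,q] (with p < q) to q − p.
The 9×27 boundary matrix has rank 8 and Smith normal form diag(1,1,1,1,1,1,1,1).

∂_2: C_2 → C_1 acts by ∂[p,q,r] = [q,r] − [p,r] + [p,q]. For instance
  ∂[2,3,6] = [3,6] − [2,6] + [2,3],
  ∂[1,6,7] = [6,7] − [1,7] + [1,6].
This gives a 27×18 integer matrix of rank 18; reducing to Smith normal form yields diagonal entries (1,1,1,1,1,1,1,1,1,1,1,1,1,1,1,1,1,2).

Computing H_k = (kernel of ∂_k) / (image of ∂_{k+1}):

  H_0: rank C_0 − rank ∂_1 = 9 − 8 = 1, and the invariant factors of ∂_1 are all 1, so H_0 = Z.
  H_1: rank ker ∂_1 − rank ∂_2 = (27 − 8) − 18 = 1, and ∂_2 has invariant factor 2 > 1, so H_1 = Z ⊕ Z/2.
  H_2: rank ker ∂_2 − rank ∂_3 = (18 − 18) − 0 = 0, and there is no ∂_3, so H_2 = 0.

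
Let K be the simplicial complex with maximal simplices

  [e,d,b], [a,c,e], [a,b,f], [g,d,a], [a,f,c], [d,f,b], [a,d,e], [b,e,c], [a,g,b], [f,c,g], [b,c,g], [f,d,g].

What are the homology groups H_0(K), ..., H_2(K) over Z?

H_0 ≅ Z,  H_1 ≅ Z/2,  H_2 = 0.

Order the vertices as a < b < c < d < e < f < g. Listing each simplex with vertices in this order, K has dimension 2 with simplices:

  0-simplices (7): a, b, c, d, e, f, g
  1-simplices (18): ab, ac, ad, ae, af, ag, bc, bd, be, bf, bg, ce, cf, cg, de, df, dg, fg
  2-simplices (12): abf, abg, ace, acf, ade, adg, bce, bcg, bde, bdf, cfg, dfg

Hence C_0 ≅ Z^7, C_1 ≅ Z^18, C_2 ≅ Z^12.

The boundary map ∂_1: C_1 → C_0 is given by ∂[p,q] = [q] − [p]. For instance
  ∂de = e − d.
The resulting 7×18 matrix has rank 6, and its Smith normal form has invariant factors (1,1,1,1,1,1).

∂_2: C_2 → C_1 sends each 2-simplex [p,q,r] to [q,r] − [p,r] + [p,q]. For instance
  ∂abf = bf − af + ab,
  ∂bdf = df − bf + bd.
The resulting 18×12 matrix has rank 12, and its Smith normal form has invariant factors (1,1,1,1,1,1,1,1,1,1,1,2).

Reading off H_k = ker ∂_k / im ∂_{k+1}:

  H_0: rank C_0 − rank ∂_1 = 7 − 6 = 1, and the invariant factors of ∂_1 are all 1, so H_0 ≅ Z.
  H_1: rank ker ∂_1 − rank ∂_2 = (18 − 6) − 12 = 0, and ∂_2 has invariant factor 2 > 1, so H_1 ≅ Z/2.
  H_2: rank ker ∂_2 − rank ∂_3 = (12 − 12) − 0 = 0, and there is no ∂_3, so H_2 ≅ 0.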